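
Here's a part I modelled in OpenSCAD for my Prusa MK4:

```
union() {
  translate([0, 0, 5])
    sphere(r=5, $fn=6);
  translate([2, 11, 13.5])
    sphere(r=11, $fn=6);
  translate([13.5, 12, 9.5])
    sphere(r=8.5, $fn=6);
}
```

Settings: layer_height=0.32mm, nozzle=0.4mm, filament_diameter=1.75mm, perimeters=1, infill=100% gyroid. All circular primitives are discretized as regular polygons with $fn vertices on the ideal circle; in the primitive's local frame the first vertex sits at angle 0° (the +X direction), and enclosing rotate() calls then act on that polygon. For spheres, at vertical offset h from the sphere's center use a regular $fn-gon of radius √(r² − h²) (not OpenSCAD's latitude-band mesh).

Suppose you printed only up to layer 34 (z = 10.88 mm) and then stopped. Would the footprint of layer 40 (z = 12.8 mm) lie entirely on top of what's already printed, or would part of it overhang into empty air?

Compare the two slices. At z = 10.88: the sphere does not reach this height (|z−center|=5.880 > r=5); the r=11 sphere at (2, 11) contributes a regular 6-gon of circumradius √(11²−2.62²) = 10.683 (area = (6/2)·10.683²·sin(360°/6) = 296.53 mm²); the r=8.5 sphere at (13.5, 12) slices to a regular 6-gon of circumradius 8.387 (√(r²−h²) with h=1.38 from center) (area = (6/2)·8.387²·sin(360°/6) = 182.76 mm²); Taking the union: the regions partially overlap — summed areas 479.30 mm² minus the doubly-counted overlap 49.35 mm² gives 429.95 mm² — area = 429.95 mm². At z = 12.8: the sphere is not intersected at this z (|z−center|=7.800 > r=5); the r=11 sphere at (2, 11) slices to a regular 6-gon of circumradius 10.978 (√(r²−h²) with h=0.7 from center) (area = (6/2)·10.978²·sin(360°/6) = 313.09 mm²); the r=8.5 sphere at (13.5, 12) slices to a regular 6-gon of circumradius 7.833 (√(r²−h²) with h=3.3 from center) (area = (6/2)·7.833²·sin(360°/6) = 159.42 mm²); Combining (union): the regions partially overlap — summed areas 472.51 mm² minus the doubly-counted overlap 46.00 mm² gives 426.51 mm² — area = 426.51 mm². Checking containment: at z = 12.8 the cross-section extends beyond the z = 10.88 cross-section by about 12.63 mm².

part overhangs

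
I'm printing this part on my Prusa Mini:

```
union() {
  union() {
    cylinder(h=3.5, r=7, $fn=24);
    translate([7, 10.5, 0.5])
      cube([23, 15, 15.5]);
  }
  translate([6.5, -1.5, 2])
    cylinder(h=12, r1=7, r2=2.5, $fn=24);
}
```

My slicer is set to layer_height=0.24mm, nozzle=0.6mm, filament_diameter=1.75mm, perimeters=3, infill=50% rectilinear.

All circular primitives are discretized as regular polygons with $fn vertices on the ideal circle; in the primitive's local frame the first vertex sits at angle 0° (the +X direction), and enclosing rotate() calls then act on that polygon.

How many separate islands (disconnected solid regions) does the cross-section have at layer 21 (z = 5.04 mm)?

2

At z = 5.04 mm: the cylinder does not reach this height (z outside [0, 3.5]); the 23×15 cube at (7, 10.5) contributes its full rectangle; Merging all regions: only the 23×15 cube at (7, 10.5) is present, so the union is just that shape — 1 connected region; the cone at (6.5, -1.5) contributes a regular 24-gon of circumradius 5.860 (interpolated between r1=7 and r2=2.5 at t=0.253); Taking the union: the 2 present regions are separate (no shared area or edge), so areas and boundary lengths simply add and each stays a separate island — 2 connected regions. Overall, the cross-section has 2 separate islands. Island count = 2.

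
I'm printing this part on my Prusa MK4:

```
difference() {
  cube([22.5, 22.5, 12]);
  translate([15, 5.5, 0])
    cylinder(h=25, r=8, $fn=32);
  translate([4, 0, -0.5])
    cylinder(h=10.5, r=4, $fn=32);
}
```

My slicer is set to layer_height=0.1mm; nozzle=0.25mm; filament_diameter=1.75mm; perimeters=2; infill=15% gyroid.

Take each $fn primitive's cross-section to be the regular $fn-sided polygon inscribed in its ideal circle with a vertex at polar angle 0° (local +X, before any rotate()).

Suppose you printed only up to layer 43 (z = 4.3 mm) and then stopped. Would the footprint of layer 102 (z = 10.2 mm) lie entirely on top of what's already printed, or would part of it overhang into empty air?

Compare the two slices. At z = 4.3: the cube is present — its section is the full 22.5×22.5 rectangle (area 506.25 mm²); the cylinder at (15, 5.5): section is a regular 32-gon, circumradius r=8 (area = (32/2)·8.000²·sin(360°/32) = 199.77 mm²); the cylinder at (4, 0): section is a regular 32-gon, circumradius r=4 (area = (32/2)·4.000²·sin(360°/32) = 49.94 mm²); Subtracting the remaining from the first: starting from the 22.5×22.5 cube (506.25 mm²), the r=8 cylinder at (15, 5.5) partially overlaps it — only the 178.32 mm² overlap (of its 199.77 mm²) is removed, clipping the outline; the r=4 cylinder at (4, 0) partially overlaps it — only the 24.97 mm² overlap (of its 49.94 mm²) is removed, clipping the outline — area = 302.96 mm². At z = 10.2: the cube (footprint 22.5×22.5) is included at this height (area 506.25 mm²); the cylinder at (15, 5.5): section is a regular 32-gon, circumradius r=8 (area = (32/2)·8.000²·sin(360°/32) = 199.77 mm²); the cylinder at (4, 0) does not reach this height (z outside [-0.5, 10]); After the difference (first − rest): starting from the 22.5×22.5 cube (506.25 mm²), the r=8 cylinder at (15, 5.5) partially overlaps it — only the 178.32 mm² overlap (of its 199.77 mm²) is removed, clipping the outline — area = 327.93 mm². Checking containment: at z = 10.2 the cross-section extends beyond the z = 4.3 cross-section by about 24.97 mm².

part overhangs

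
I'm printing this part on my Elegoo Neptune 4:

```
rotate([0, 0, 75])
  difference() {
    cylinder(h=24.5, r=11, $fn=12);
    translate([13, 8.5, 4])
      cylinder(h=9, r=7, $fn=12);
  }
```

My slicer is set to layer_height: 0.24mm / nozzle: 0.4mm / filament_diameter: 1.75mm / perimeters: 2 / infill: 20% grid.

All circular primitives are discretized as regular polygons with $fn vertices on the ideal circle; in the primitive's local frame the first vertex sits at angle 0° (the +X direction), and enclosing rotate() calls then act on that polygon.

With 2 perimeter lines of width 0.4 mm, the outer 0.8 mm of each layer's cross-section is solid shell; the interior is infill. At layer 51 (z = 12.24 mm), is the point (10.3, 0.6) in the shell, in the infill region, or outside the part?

At z = 12.24 mm: the cylinder: section is a regular 12-gon, circumradius r=11; the r=7 cylinder at (13, 8.5) contributes a regular 12-gon of circumradius 7; After the difference (first − rest): starting from the r=11 cylinder, the r=7 cylinder at (13, 8.5) partially overlaps it — only the 11.02 mm² overlap (of its 147.00 mm²) is removed, clipping the outline — 1 connected region; (whole slice rotated 75° about Z — lengths, areas and connectivity unchanged). Overall, the cross-section is a single solid region. Undo the 75° rotation: the query point maps to (3.245, -9.794) in the un-rotated model frame. The nearest boundary edge runs (5.50, -9.53)→(-0.00, -11.00); distance from the point to it = 0.33 mm. The point is inside the cross-section, 0.33 mm from the nearest boundary — within the 0.8 mm shell band (2 × 0.4).

shell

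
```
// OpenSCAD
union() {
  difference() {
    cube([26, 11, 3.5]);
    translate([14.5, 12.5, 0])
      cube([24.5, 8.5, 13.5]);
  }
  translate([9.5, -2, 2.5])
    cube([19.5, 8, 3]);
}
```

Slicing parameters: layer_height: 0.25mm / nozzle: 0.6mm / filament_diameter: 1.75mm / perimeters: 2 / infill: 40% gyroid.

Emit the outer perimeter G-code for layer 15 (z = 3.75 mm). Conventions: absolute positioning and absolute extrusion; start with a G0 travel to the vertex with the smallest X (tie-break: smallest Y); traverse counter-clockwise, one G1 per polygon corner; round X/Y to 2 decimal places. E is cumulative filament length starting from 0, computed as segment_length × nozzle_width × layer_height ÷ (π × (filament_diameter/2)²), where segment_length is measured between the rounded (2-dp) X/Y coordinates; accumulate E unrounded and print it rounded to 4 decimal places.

G0 X9.50 Y-2.00 Z3.75
G1 X29.00 Y-2.00 E1.2161
G1 X29.00 Y6.00 E1.7150
G1 X9.50 Y6.00 E2.9310
G1 X9.50 Y-2.00 E3.4300

At z = 3.75 mm: the cube does not reach this height (z outside [0, 3.5]); the cube at (14.5, 12.5) (footprint 24.5×8.5) is included at this height; Subtracting the remaining from the first: the first operand is absent here, so nothing remains; the cube at (9.5, -2) is present — its section is the full 19.5×8 rectangle; Taking the union: only the 19.5×8 cube at (9.5, -2) is present, so the union is just that shape — 1 connected region. The outline is a single polygon with 4 vertices. Extrusion per mm of travel: 0.6 × 0.25 / (π × 0.875²) = 0.062363. Accumulating E over each segment gives final E = 3.4300.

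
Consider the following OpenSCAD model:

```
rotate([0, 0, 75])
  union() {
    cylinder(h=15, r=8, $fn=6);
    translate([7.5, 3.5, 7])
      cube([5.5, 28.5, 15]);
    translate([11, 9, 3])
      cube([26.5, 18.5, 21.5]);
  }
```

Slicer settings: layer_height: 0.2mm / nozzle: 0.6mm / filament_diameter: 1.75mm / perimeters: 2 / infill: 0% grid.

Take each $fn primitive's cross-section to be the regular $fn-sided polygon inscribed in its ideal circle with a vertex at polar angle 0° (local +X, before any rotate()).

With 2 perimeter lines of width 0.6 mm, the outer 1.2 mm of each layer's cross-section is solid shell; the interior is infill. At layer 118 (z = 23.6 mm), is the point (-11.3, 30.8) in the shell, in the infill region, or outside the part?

At z = 23.6 mm: the cylinder is absent (z outside [0, 15]); the cube at (7.5, 3.5) is absent (z outside [7, 22]); the 26.5×18.5 cube at (11, 9) contributes its full rectangle; Combining (union): only the 26.5×18.5 cube at (11, 9) is present, so the union is just that shape — 1 connected region; (rotated 75° about Z; rotation is an isometry so areas/perimeters/island counts are preserved). Overall, the cross-section is a single solid region. Undo the 75° rotation: the query point maps to (26.826, 18.887) in the un-rotated model frame. The nearest boundary edge runs (37.50, 27.50)→(11.00, 27.50); distance from the point to it = 8.61 mm. The point is inside the cross-section and 8.61 mm from the nearest boundary — more than the 1.2 mm shell width (2 × 0.6), so it's in the infill interior.

infill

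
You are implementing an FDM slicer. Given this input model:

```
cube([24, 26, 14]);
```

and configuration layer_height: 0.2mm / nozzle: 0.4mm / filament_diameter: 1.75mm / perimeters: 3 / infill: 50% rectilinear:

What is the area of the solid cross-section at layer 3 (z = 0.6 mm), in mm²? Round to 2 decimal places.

624.00 mm²

At z = 0.6 mm: the 24×26 cube contributes its full rectangle (area 624.00 mm²). Overall, the cross-section is a single solid region. Net area = 624.00 mm².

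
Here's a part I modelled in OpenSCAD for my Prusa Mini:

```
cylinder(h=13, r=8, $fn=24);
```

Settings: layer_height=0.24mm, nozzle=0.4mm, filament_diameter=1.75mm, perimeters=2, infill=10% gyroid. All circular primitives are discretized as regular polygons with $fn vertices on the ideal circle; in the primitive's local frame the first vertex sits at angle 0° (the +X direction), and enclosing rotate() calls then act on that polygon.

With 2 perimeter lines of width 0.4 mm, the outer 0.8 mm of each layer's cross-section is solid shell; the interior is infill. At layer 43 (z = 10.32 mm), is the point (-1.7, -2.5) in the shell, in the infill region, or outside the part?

infill

At z = 10.32 mm: the r=8 cylinder gives a regular 24-gon of circumradius 8 (constant along its height). Overall, the cross-section is a single solid region. The nearest boundary edge runs (-5.66, -5.66)→(-4.00, -6.93); distance from the point to it = 4.91 mm. The point is inside the cross-section and 4.91 mm from the nearest boundary — more than the 0.8 mm shell width (2 × 0.4), so it's in the infill interior.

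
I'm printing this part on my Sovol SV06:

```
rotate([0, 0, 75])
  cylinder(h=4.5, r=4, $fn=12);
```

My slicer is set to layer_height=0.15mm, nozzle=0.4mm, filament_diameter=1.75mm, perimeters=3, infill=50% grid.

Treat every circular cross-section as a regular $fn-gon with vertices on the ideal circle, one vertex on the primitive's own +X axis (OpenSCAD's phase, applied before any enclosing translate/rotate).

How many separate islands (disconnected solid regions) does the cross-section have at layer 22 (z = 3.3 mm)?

At z = 3.3 mm: the r=4 cylinder contributes a regular 12-gon of circumradius 4; (whole slice rotated 75° about Z — lengths, areas and connectivity unchanged). Overall, the cross-section is a single solid region. Island count = 1.

1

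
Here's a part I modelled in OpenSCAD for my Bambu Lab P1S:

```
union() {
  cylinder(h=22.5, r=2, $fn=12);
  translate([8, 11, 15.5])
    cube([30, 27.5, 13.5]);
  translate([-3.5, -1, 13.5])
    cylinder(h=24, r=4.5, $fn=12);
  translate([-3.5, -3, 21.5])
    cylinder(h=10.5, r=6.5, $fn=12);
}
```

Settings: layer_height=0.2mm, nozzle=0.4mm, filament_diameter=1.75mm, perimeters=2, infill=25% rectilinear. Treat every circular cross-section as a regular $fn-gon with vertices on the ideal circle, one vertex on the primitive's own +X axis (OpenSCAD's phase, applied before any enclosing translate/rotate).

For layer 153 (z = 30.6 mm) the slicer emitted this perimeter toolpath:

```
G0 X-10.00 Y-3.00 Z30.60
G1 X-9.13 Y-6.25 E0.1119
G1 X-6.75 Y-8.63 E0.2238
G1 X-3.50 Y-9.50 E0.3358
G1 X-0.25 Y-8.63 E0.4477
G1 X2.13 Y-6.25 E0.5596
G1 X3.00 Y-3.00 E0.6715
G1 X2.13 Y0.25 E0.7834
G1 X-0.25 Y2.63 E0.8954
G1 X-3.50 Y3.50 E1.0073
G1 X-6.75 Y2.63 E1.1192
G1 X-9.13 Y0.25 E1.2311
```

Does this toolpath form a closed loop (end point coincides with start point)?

Start point (G0): (-10.00, -3.00). End point (last G1): the path does not return to the start — open.

no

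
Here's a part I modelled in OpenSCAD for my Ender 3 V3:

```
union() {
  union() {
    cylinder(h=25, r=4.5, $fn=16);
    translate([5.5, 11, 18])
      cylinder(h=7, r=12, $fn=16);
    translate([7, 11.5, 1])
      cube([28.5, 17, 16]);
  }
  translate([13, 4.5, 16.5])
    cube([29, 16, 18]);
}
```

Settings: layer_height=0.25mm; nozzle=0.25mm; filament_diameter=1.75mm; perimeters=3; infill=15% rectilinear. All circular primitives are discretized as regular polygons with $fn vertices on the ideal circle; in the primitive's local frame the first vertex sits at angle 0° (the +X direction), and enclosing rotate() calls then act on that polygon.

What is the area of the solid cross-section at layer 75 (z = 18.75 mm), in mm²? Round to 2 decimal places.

At z = 18.75 mm: the r=4.5 cylinder gives a regular 16-gon of circumradius 4.5 (constant along its height) (area = (16/2)·4.500²·sin(360°/16) = 61.99 mm²); the r=12 cylinder at (5.5, 11) contributes a regular 16-gon of circumradius 12 (area = (16/2)·12.000²·sin(360°/16) = 440.85 mm²); the cube at (7, 11.5) is absent (z outside [1, 17]); Combining (union): the regions partially overlap — summed areas 502.85 mm² minus the doubly-counted overlap 24.62 mm² gives 478.23 mm² — area = 478.23 mm²; the cube at (13, 4.5) is present — its section is the full 29×16 rectangle (area 464.00 mm²); Combining (union): the regions partially overlap — summed areas 942.23 mm² minus the doubly-counted overlap 51.99 mm² gives 890.24 mm² — area = 890.24 mm². Overall, the cross-section is a single solid region. Net area = 890.24 mm².

890.24 mm²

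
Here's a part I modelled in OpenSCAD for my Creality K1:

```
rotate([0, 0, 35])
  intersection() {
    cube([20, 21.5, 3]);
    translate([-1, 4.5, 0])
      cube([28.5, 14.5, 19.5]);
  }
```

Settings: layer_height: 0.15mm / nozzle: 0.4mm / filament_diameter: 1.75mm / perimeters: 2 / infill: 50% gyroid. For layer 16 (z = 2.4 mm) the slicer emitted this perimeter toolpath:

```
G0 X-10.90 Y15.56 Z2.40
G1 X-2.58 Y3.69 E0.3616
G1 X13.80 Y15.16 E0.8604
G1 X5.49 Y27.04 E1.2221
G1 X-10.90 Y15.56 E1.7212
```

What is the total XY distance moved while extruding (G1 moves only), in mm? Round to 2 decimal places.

Sum the Euclidean lengths of each G1 segment: total = 69.00 mm.

69.00 mm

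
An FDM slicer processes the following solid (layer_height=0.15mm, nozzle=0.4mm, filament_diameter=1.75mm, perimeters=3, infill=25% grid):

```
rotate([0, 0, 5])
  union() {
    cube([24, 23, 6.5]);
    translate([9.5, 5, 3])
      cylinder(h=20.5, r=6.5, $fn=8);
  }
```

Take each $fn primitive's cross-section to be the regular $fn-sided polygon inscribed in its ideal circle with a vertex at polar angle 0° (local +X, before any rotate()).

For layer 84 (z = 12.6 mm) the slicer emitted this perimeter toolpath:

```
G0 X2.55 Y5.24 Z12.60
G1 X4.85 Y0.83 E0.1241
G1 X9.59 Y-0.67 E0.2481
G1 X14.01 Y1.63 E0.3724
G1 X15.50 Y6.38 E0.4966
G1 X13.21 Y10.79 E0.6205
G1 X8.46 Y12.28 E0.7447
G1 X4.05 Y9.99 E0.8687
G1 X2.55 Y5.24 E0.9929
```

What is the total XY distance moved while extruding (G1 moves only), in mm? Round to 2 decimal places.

39.80 mm

Sum the Euclidean lengths of each G1 segment: total = 39.80 mm.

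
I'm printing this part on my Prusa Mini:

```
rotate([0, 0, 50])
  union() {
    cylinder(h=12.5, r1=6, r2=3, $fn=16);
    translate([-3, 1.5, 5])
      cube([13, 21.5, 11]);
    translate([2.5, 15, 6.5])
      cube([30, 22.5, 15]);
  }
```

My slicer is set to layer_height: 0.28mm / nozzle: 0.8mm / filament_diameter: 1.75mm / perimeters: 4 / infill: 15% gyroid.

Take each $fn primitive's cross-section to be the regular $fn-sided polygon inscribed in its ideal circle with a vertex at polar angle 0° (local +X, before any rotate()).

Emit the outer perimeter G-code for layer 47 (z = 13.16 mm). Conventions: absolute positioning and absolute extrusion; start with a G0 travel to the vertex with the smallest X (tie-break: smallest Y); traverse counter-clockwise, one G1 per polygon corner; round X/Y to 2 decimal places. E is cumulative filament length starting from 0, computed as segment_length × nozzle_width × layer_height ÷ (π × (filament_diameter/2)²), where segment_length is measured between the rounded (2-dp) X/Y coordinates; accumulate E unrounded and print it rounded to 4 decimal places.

G0 X-27.12 Y26.02 Z13.16
G1 X-16.01 Y16.70 E1.3505
G1 X-19.55 Y12.49 E1.8628
G1 X-3.08 Y-1.33 E3.8650
G1 X5.28 Y8.62 E5.0753
G1 X-5.06 Y17.30 E6.3326
G1 X9.40 Y34.54 E8.4281
G1 X-7.84 Y49.00 E10.5236
G1 X-27.12 Y26.02 E13.3171

At z = 13.16 mm: the cone is not intersected at this z (z outside [0, 12.5]); the cube at (-3, 1.5) is present — its section is the full 13×21.5 rectangle; the cube at (2.5, 15) (footprint 30×22.5) is included at this height; Combining (union): the regions partially overlap (shared area 60.00 mm²), so overlapping operands fuse into one piece — 1 connected region; (whole slice rotated 50° about Z — lengths, areas and connectivity unchanged). The outline is a single polygon with 8 vertices. Extrusion per mm of travel: 0.8 × 0.28 / (π × 0.875²) = 0.093128. Accumulating E over each segment gives final E = 13.3171.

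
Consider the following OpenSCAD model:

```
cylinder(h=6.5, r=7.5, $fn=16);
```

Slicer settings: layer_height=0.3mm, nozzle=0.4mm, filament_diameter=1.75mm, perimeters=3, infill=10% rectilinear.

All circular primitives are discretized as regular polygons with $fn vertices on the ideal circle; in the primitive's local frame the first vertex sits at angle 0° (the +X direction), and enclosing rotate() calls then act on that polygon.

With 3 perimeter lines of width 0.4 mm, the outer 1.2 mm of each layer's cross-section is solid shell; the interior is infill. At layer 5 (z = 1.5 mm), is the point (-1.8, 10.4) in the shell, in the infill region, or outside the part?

outside

At z = 1.5 mm: the cylinder: section is a regular 16-gon, circumradius r=7.5. Overall, the cross-section is a single solid region. The nearest boundary edge runs (0.00, 7.50)→(-2.87, 6.93); distance from the point to it = 3.20 mm. The point is not inside any of the regions above, so it lies outside the cross-section (3.20 mm from the nearest boundary).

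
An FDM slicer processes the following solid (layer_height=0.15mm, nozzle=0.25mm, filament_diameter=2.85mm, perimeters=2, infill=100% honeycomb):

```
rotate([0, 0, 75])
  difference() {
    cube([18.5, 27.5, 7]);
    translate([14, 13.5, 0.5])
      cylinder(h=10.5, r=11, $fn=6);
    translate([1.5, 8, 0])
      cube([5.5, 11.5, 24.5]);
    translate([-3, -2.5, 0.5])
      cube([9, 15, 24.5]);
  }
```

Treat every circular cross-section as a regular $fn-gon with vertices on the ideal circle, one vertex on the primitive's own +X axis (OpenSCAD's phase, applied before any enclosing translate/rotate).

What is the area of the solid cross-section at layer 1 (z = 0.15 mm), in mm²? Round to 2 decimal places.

At z = 0.15 mm: the 18.5×27.5 cube contributes its full rectangle (area 508.75 mm²); the cylinder at (14, 13.5) does not reach this height (z outside [0.5, 11]); the cube at (1.5, 8) (footprint 5.5×11.5) is included at this height (area 63.25 mm²); the cube at (-3, -2.5) is not intersected at this z (z outside [0.5, 25]); Subtracting the remaining from the first: starting from the 18.5×27.5 cube (508.75 mm²), the 5.5×11.5 cube at (1.5, 8) lies wholly inside it (removes its full 63.25 mm² and its 34.00 mm outline becomes a hole wall) — area = 445.50 mm²; (whole slice rotated 75° about Z — lengths, areas and connectivity unchanged). Overall, the cross-section is one region with 1 hole. Net area = 445.50 mm².

445.50 mm²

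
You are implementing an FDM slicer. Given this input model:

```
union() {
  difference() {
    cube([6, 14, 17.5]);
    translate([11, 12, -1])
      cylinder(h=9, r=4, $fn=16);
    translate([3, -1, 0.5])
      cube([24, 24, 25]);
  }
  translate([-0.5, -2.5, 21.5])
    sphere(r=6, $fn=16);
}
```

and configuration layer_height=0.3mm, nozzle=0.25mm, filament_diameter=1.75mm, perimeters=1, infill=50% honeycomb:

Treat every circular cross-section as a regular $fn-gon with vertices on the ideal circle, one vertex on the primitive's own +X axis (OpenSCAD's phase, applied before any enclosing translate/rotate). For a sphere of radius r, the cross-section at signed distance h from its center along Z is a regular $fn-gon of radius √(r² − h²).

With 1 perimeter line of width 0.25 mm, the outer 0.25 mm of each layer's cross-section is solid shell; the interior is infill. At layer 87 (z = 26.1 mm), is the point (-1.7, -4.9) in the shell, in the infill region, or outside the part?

At z = 26.1 mm: the cube is not intersected at this z (z outside [0, 17.5]); the cylinder at (11, 12) is not intersected at this z (z outside [-1, 8]); the cube at (3, -1) is not intersected at this z (z outside [0.5, 25.5]); Subtracting the remaining from the first: the first operand is absent here, so nothing remains; the r=6 sphere at (-0.5, -2.5) contributes a regular 16-gon of circumradius √(6²−4.6²) = 3.852; Taking the union: only the r=6 sphere at (-0.5, -2.5) is present, so the union is just that shape — 1 connected region. Overall, the cross-section is a single solid region. The nearest boundary edge runs (-3.22, -5.22)→(-1.97, -6.06); distance from the point to it = 1.12 mm. The point is inside the cross-section and 1.12 mm from the nearest boundary — more than the 0.25 mm shell width (1 × 0.25), so it's in the infill interior.

infill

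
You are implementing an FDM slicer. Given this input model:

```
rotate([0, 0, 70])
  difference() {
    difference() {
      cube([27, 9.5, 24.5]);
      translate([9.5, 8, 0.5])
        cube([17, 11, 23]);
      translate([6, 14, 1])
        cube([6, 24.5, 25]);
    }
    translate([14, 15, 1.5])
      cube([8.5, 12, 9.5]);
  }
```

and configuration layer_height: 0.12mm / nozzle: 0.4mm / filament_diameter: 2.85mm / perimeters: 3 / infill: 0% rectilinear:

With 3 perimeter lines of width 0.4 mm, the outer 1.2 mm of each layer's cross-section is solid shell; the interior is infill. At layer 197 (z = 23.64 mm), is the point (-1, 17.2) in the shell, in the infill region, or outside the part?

infill

At z = 23.64 mm: the cube (footprint 27×9.5) is included at this height; the cube at (9.5, 8) does not reach this height (z outside [0.5, 23.5]); the cube at (6, 14) is present — its section is the full 6×24.5 rectangle; Taking the first minus the rest: starting from the 27×9.5 cube, the 6×24.5 cube at (6, 14) misses the remaining region (no effect) — 1 connected region; the cube at (14, 15) does not reach this height (z outside [1.5, 11]); Subtracting the remaining from the first: none of the subtracted shapes is present at this height, so that combined region is unchanged — 1 connected region; (rotated 70° about Z; rotation is an isometry so areas/perimeters/island counts are preserved). Overall, the cross-section is a single solid region. Undo the 70° rotation: the query point maps to (15.821, 6.822) in the un-rotated model frame. The nearest boundary edge runs (0.00, 9.50)→(27.00, 9.50); distance from the point to it = 2.68 mm. The point is inside the cross-section and 2.68 mm from the nearest boundary — more than the 1.2 mm shell width (3 × 0.4), so it's in the infill interior.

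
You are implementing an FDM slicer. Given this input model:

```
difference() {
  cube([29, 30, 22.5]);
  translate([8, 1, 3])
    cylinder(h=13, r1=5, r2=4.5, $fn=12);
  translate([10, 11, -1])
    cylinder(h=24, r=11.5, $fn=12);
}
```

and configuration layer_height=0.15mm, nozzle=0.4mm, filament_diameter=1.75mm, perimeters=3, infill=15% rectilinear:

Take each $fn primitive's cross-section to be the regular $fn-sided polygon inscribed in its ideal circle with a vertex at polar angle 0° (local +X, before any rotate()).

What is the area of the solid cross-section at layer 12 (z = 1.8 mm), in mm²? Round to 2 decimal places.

482.58 mm²

At z = 1.8 mm: the cube is present — its section is the full 29×30 rectangle (area 870.00 mm²); the cone at (8, 1) does not reach this height (z outside [3, 16]); the cylinder at (10, 11): section is a regular 12-gon, circumradius r=11.5 (area = (12/2)·11.500²·sin(360°/12) = 396.75 mm²); Taking the first minus the rest: starting from the 29×30 cube (870.00 mm²), the r=11.5 cylinder at (10, 11) partially overlaps it — only the 387.42 mm² overlap (of its 396.75 mm²) is removed, clipping the outline — area = 482.58 mm². Overall, the cross-section has 2 separate islands. Net area = 482.58 mm².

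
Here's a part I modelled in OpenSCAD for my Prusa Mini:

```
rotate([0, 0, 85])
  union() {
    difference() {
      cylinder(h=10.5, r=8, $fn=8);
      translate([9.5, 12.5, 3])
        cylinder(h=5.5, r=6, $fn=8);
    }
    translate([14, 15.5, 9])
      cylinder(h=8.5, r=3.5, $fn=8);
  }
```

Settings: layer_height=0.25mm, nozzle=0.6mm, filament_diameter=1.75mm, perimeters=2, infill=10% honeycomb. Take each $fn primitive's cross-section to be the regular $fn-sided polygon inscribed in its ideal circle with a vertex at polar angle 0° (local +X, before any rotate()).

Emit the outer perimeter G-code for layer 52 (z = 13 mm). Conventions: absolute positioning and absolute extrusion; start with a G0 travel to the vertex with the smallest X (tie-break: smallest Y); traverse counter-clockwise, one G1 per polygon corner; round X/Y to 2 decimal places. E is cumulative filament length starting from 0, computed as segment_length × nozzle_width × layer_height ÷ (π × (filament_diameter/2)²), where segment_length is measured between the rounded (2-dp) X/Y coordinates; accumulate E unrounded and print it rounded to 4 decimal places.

At z = 13 mm: the cylinder does not reach this height (z outside [0, 10.5]); the cylinder at (9.5, 12.5) is absent (z outside [3, 8.5]); After the difference (first − rest): the first operand is absent here, so nothing remains; the r=3.5 cylinder at (14, 15.5) gives a regular 8-gon of circumradius 3.5 (constant along its height); Taking the union: only the r=3.5 cylinder at (14, 15.5) is present, so the union is just that shape — 1 connected region; (whole slice rotated 85° about Z — lengths, areas and connectivity unchanged). The outline is a single polygon with 8 vertices. Extrusion per mm of travel: 0.6 × 0.25 / (π × 0.875²) = 0.062363. Accumulating E over each segment gives final E = 1.3365.

G0 X-17.71 Y15.60 Z13.00
G1 X-16.90 Y13.05 E0.1669
G1 X-14.53 Y11.81 E0.3337
G1 X-11.97 Y12.62 E0.5011
G1 X-10.73 Y14.99 E0.6679
G1 X-11.54 Y17.55 E0.8354
G1 X-13.92 Y18.78 E1.0024
G1 X-16.47 Y17.98 E1.1691
G1 X-17.71 Y15.60 E1.3365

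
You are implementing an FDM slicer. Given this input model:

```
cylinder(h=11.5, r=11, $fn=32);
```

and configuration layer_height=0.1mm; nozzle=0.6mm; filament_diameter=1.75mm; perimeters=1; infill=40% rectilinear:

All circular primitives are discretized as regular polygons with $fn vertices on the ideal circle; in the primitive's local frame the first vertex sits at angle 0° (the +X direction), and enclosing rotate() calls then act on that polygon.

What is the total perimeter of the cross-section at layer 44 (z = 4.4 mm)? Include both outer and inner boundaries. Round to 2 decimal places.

At z = 4.4 mm: the cylinder: section is a regular 32-gon, circumradius r=11 (perimeter = 2·32·11.000·sin(180°/32) = 69.00 mm). Overall, the cross-section is a single solid region. Total boundary length (outer) = 69.00 mm.

69.00 mm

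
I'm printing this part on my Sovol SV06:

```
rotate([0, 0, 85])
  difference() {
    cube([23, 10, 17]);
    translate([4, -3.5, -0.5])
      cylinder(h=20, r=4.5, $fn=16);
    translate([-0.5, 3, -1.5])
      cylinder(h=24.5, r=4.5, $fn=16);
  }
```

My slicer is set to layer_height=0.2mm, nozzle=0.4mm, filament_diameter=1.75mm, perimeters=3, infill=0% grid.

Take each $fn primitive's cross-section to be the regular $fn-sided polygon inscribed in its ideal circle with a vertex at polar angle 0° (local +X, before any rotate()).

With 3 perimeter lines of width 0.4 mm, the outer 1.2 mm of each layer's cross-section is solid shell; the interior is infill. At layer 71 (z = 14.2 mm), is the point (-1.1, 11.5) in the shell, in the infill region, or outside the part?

infill

At z = 14.2 mm: the cube (footprint 23×10) is included at this height; the cylinder at (4, -3.5): section is a regular 16-gon, circumradius r=4.5; the r=4.5 cylinder at (-0.5, 3) gives a regular 16-gon of circumradius 4.5 (constant along its height); Taking the first minus the rest: starting from the 23×10 cube, the r=4.5 cylinder at (4, -3.5) partially overlaps it — only the 3.50 mm² overlap (of its 61.99 mm²) is removed, clipping the outline; the r=4.5 cylinder at (-0.5, 3) partially overlaps it — only the 23.07 mm² overlap (of its 61.99 mm²) is removed, clipping the outline — 1 connected region; (whole slice rotated 85° about Z — lengths, areas and connectivity unchanged). Overall, the cross-section is a single solid region. Undo the 85° rotation: the query point maps to (11.360, 2.098) in the un-rotated model frame. The nearest boundary edge runs (23.00, 0.00)→(6.71, 0.00); distance from the point to it = 2.10 mm. The point is inside the cross-section and 2.10 mm from the nearest boundary — more than the 1.2 mm shell width (3 × 0.4), so it's in the infill interior.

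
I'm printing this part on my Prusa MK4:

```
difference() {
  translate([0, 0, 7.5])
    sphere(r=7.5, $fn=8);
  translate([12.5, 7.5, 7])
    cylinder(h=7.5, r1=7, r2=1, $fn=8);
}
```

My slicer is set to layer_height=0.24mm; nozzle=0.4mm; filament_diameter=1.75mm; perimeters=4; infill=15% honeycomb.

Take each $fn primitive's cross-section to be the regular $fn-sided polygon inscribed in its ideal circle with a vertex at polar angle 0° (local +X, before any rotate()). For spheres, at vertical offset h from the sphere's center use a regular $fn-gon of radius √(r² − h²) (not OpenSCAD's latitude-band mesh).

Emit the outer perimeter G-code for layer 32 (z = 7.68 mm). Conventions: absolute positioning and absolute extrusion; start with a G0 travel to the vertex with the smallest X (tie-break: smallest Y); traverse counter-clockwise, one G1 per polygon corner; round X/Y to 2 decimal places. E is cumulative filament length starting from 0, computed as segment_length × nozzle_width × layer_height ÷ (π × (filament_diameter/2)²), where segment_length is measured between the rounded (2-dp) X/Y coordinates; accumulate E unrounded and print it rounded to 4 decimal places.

At z = 7.68 mm: the r=7.5 sphere contributes a regular 8-gon of circumradius √(7.5²−0.18²) = 7.498; the cone at (12.5, 7.5): at t=0.091 of its height the radius interpolates to r₁+(r₂−r₁)t = 6.456, giving a regular 8-gon of that circumradius; After the difference (first − rest): starting from the r=7.5 sphere, the cone at (12.5, 7.5) misses the remaining region (no effect) — 1 connected region. The outline is a single polygon with 8 vertices. Extrusion per mm of travel: 0.4 × 0.24 / (π × 0.875²) = 0.039912. Accumulating E over each segment gives final E = 1.8323.

G0 X-7.50 Y0.00 Z7.68
G1 X-5.30 Y-5.30 E0.2290
G1 X0.00 Y-7.50 E0.4581
G1 X5.30 Y-5.30 E0.6871
G1 X7.50 Y0.00 E0.9161
G1 X5.30 Y5.30 E1.1452
G1 X0.00 Y7.50 E1.3742
G1 X-5.30 Y5.30 E1.6032
G1 X-7.50 Y0.00 E1.8323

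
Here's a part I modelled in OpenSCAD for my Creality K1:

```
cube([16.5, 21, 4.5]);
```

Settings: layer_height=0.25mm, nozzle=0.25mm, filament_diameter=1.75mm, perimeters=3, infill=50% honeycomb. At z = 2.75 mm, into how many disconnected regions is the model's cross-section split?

At z = 2.75 mm: the cube is present — its section is the full 16.5×21 rectangle. The result has 1 disconnected region.

1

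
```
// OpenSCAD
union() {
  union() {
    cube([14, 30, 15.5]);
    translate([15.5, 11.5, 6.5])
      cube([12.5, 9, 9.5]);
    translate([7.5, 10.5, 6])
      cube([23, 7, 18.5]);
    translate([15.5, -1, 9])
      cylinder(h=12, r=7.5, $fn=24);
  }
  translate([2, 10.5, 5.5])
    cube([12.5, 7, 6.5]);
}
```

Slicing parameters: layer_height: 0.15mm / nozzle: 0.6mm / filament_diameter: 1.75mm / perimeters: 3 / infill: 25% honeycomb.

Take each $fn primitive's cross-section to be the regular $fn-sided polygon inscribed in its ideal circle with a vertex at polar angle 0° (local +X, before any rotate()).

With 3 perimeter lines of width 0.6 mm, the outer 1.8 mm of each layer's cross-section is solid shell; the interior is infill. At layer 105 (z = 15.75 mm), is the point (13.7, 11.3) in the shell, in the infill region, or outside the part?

shell

At z = 15.75 mm: the cube is absent (z outside [0, 15.5]); the cube at (15.5, 11.5) (footprint 12.5×9) is included at this height; the 23×7 cube at (7.5, 10.5) contributes its full rectangle; the cylinder at (15.5, -1): section is a regular 24-gon, circumradius r=7.5; Combining (union): the regions partially overlap (shared area 75.00 mm²), so overlapping operands fuse into one piece — 2 connected regions; the cube at (2, 10.5) is not intersected at this z (z outside [5.5, 12]); Merging all regions: only the result so far is present, so the union is just that shape — 2 connected regions. Overall, the cross-section has 2 separate islands. The nearest boundary edge runs (30.50, 10.50)→(7.50, 10.50); distance from the point to it = 0.80 mm. (Shell/infill is judged within the island containing the point — the largest one.) The point is inside the cross-section, 0.80 mm from the nearest boundary — within the 1.8 mm shell band (3 × 0.6).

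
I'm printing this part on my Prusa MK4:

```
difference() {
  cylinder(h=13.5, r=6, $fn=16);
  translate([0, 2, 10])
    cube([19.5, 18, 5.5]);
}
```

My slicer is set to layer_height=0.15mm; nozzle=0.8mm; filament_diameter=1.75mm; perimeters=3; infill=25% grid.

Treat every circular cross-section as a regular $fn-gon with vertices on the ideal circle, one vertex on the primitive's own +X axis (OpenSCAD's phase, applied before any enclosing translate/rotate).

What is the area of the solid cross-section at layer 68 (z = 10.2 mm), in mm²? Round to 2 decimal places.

At z = 10.2 mm: the cylinder: section is a regular 16-gon, circumradius r=6 (area = (16/2)·6.000²·sin(360°/16) = 110.21 mm²); the cube at (0, 2) (footprint 19.5×18) is included at this height (area 351.00 mm²); Subtracting the remaining from the first: starting from the r=6 cylinder (110.21 mm²), the 19.5×18 cube at (0, 2) partially overlaps it — only the 15.95 mm² overlap (of its 351.00 mm²) is removed, clipping the outline — area = 94.26 mm². Overall, the cross-section is a single solid region. Net area = 94.26 mm².

94.26 mm²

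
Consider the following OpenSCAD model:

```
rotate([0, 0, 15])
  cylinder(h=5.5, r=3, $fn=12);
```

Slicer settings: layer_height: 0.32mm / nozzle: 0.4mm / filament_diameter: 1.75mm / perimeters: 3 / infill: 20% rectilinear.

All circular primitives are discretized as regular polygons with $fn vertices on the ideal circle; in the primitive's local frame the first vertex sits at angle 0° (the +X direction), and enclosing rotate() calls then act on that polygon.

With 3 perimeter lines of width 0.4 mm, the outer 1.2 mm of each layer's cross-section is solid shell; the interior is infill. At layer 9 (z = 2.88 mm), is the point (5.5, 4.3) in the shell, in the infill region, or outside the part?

outside

At z = 2.88 mm: the r=3 cylinder contributes a regular 12-gon of circumradius 3; (rotated 15° about Z; rotation is an isometry so areas/perimeters/island counts are preserved). Overall, the cross-section is a single solid region. Undo the 15° rotation: the query point maps to (6.426, 2.730) in the un-rotated model frame. The nearest boundary edge runs (3.00, 0.00)→(2.60, 1.50); distance from the point to it = 4.02 mm. The point is not inside any of the regions above, so it lies outside the cross-section (4.02 mm from the nearest boundary).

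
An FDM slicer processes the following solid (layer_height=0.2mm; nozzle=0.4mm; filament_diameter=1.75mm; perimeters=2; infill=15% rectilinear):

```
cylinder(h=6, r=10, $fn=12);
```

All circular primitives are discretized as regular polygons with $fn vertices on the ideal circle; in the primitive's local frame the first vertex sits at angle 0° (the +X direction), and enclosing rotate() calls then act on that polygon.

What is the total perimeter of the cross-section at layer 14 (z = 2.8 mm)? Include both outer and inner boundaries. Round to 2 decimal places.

62.12 mm

At z = 2.8 mm: the cylinder: section is a regular 12-gon, circumradius r=10 (perimeter = 2·12·10.000·sin(180°/12) = 62.12 mm). Overall, the cross-section is a single solid region. Total boundary length (outer) = 62.12 mm.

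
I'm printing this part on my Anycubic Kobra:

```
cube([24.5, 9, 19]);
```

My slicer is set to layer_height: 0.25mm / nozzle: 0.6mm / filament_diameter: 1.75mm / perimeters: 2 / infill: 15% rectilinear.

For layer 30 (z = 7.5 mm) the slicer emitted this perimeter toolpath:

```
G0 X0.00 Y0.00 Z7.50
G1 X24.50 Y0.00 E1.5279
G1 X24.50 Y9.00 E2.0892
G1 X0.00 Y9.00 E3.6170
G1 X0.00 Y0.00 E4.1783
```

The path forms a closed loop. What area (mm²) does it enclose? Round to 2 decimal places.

220.50 mm²

Apply the shoelace formula to the sequence of (X, Y) vertices; enclosed area = 220.50 mm².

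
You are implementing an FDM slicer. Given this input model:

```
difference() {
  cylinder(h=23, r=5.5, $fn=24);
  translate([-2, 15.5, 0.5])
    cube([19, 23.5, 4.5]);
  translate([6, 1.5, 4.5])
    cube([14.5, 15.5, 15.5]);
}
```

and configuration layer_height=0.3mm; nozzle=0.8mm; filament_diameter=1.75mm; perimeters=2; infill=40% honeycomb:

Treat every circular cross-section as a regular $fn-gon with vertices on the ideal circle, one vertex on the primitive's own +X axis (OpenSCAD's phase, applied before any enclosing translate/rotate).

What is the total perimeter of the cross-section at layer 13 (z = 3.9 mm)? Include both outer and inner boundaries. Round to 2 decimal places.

34.46 mm

At z = 3.9 mm: the cylinder: section is a regular 24-gon, circumradius r=5.5 (perimeter = 2·24·5.500·sin(180°/24) = 34.46 mm); the cube at (-2, 15.5) is present — its section is the full 19×23.5 rectangle (perimeter 85.00 mm); the cube at (6, 1.5) does not reach this height (z outside [4.5, 20]); After the difference (first − rest): starting from the r=5.5 cylinder, the 19×23.5 cube at (-2, 15.5) misses the remaining region (no effect) — boundary = 34.46 mm. Overall, the cross-section is a single solid region. Total boundary length (outer) = 34.46 mm.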